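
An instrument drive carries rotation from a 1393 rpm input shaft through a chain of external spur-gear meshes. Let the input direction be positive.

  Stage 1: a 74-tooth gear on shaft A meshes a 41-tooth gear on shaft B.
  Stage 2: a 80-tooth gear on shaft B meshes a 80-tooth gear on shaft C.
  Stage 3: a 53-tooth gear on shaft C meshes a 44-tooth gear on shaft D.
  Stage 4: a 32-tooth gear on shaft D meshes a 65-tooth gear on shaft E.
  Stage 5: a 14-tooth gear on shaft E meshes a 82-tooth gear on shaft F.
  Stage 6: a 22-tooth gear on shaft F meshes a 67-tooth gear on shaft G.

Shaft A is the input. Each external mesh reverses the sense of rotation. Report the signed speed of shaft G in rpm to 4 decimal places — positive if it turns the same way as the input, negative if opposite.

Stage 1 [74T→41T]: ω = 1393.0000×74/41 = 2514.1951 rpm, dir flips to −; running = −2514.1951
Stage 2 [80T→80T]: ω = 2514.1951×80/80 = 2514.1951 rpm, dir flips to +; running = +2514.1951
Stage 3 [53T→44T]: ω = 2514.1951×53/44 = 3028.4623 rpm, dir flips to −; running = −3028.4623
Stage 4 [32T→65T]: ω = 3028.4623×32/65 = 1490.9353 rpm, dir flips to +; running = +1490.9353
Stage 5 [14T→82T]: ω = 1490.9353×14/82 = 254.5499 rpm, dir flips to −; running = −254.5499
Stage 6 [22T→67T]: ω = 254.5499×22/67 = 83.5836 rpm, dir flips to +; running = +83.5836

+83.5836 rpm (same as input, |ω| = 83.5836 rpm)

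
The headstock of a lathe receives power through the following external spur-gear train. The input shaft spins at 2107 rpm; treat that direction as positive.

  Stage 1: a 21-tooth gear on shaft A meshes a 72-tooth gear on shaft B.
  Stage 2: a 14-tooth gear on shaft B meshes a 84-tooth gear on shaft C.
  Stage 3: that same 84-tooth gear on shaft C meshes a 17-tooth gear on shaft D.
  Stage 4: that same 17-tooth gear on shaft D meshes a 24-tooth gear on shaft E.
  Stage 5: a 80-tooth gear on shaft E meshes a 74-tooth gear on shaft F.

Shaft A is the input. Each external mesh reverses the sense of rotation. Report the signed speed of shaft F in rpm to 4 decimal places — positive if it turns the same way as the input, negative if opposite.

-387.5488 rpm (opposite to input, |ω| = 387.5488 rpm)

Stage 1 [21T→72T]: ω = 2107.0000×21/72 = 614.5417 rpm, dir flips to −; running = −614.5417
Stage 2 [14T→84T]: ω = 614.5417×14/84 = 102.4236 rpm, dir flips to +; running = +102.4236
Stage 3 [84T→17T]: ω = 102.4236×84/17 = 506.0931 rpm, dir flips to −; running = −506.0931
Stage 4 [17T→24T]: ω = 506.0931×17/24 = 358.4826 rpm, dir flips to +; running = +358.4826
Stage 5 [80T→74T]: ω = 358.4826×80/74 = 387.5488 rpm, dir flips to −; running = −387.5488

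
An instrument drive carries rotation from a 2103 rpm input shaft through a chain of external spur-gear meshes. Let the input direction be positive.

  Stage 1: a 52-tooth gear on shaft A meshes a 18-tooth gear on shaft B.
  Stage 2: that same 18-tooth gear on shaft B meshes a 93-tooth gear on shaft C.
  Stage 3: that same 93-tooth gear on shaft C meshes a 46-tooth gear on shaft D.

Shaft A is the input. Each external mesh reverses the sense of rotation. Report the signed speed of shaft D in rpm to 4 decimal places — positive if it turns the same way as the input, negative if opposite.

Stage 1 [52T→18T]: ω = 2103.0000×52/18 = 6075.3333 rpm, dir flips to −; running = −6075.3333
Stage 2 [18T→93T]: ω = 6075.3333×18/93 = 1175.8710 rpm, dir flips to +; running = +1175.8710
Stage 3 [93T→46T]: ω = 1175.8710×93/46 = 2377.3043 rpm, dir flips to −; running = −2377.3043

-2377.3043 rpm (opposite to input, |ω| = 2377.3043 rpm)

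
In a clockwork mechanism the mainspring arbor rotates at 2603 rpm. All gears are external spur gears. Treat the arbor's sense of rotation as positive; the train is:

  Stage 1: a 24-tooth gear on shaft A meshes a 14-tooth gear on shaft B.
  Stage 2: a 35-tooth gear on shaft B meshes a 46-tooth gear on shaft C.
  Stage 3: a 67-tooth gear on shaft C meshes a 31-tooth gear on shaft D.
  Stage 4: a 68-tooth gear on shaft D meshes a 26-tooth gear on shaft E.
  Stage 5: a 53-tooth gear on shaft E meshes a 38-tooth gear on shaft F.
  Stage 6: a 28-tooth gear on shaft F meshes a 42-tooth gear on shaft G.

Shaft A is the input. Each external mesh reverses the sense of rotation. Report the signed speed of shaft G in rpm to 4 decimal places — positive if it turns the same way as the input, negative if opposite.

Stage 1 [24T→14T]: ω = 2603.0000×24/14 = 4462.2857 rpm, dir flips to −; running = −4462.2857
Stage 2 [35T→46T]: ω = 4462.2857×35/46 = 3395.2174 rpm, dir flips to +; running = +3395.2174
Stage 3 [67T→31T]: ω = 3395.2174×67/31 = 7338.0505 rpm, dir flips to −; running = −7338.0505
Stage 4 [68T→26T]: ω = 7338.0505×68/26 = 19191.8244 rpm, dir flips to +; running = +19191.8244
Stage 5 [53T→38T]: ω = 19191.8244×53/38 = 26767.5445 rpm, dir flips to −; running = −26767.5445
Stage 6 [28T→42T]: ω = 26767.5445×28/42 = 17845.0297 rpm, dir flips to +; running = +17845.0297

+17845.0297 rpm (same as input, |ω| = 17845.0297 rpm)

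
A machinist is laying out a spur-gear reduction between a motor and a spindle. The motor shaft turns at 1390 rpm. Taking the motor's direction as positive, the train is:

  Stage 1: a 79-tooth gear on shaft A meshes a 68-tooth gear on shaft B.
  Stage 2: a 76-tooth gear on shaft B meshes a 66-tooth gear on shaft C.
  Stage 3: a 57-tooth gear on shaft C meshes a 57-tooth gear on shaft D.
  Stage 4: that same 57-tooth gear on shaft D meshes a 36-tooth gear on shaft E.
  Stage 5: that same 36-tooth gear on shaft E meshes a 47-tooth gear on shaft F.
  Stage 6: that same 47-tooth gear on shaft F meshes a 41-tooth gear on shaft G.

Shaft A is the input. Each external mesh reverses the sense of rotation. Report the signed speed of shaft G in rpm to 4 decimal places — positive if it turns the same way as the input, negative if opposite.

+2585.1969 rpm (same as input, |ω| = 2585.1969 rpm)

Stage 1 [79T→68T]: ω = 1390.0000×79/68 = 1614.8529 rpm, dir flips to −; running = −1614.8529
Stage 2 [76T→66T]: ω = 1614.8529×76/66 = 1859.5276 rpm, dir flips to +; running = +1859.5276
Stage 3 [57T→57T]: ω = 1859.5276×57/57 = 1859.5276 rpm, dir flips to −; running = −1859.5276
Stage 4 [57T→36T]: ω = 1859.5276×57/36 = 2944.2521 rpm, dir flips to +; running = +2944.2521
Stage 5 [36T→47T]: ω = 2944.2521×36/47 = 2255.1718 rpm, dir flips to −; running = −2255.1718
Stage 6 [47T→41T]: ω = 2255.1718×47/41 = 2585.1969 rpm, dir flips to +; running = +2585.1969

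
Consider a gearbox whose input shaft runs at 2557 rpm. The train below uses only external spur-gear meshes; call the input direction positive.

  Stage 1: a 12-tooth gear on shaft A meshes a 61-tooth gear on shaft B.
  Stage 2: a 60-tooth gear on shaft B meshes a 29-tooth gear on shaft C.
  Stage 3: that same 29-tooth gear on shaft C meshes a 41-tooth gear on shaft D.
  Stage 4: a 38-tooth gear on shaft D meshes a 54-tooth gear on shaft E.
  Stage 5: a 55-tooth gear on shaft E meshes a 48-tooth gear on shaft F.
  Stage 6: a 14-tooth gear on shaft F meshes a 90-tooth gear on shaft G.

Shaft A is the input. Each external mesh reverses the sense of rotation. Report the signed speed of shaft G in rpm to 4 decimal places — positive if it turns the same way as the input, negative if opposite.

+92.3307 rpm (same as input, |ω| = 92.3307 rpm)

Stage 1 [12T→61T]: ω = 2557.0000×12/61 = 503.0164 rpm, dir flips to −; running = −503.0164
Stage 2 [60T→29T]: ω = 503.0164×60/29 = 1040.7236 rpm, dir flips to +; running = +1040.7236
Stage 3 [29T→41T]: ω = 1040.7236×29/41 = 736.1216 rpm, dir flips to −; running = −736.1216
Stage 4 [38T→54T]: ω = 736.1216×38/54 = 518.0115 rpm, dir flips to +; running = +518.0115
Stage 5 [55T→48T]: ω = 518.0115×55/48 = 593.5548 rpm, dir flips to −; running = −593.5548
Stage 6 [14T→90T]: ω = 593.5548×14/90 = 92.3307 rpm, dir flips to +; running = +92.3307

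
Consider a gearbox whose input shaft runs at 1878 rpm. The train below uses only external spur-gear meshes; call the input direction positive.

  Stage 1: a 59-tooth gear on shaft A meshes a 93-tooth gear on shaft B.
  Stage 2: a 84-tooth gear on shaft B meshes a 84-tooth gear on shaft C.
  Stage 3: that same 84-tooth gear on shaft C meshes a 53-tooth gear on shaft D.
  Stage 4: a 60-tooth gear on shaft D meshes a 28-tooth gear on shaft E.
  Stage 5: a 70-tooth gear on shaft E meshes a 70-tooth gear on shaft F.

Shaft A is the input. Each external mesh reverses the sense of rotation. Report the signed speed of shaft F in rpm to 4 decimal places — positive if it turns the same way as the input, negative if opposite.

-4046.3299 rpm (opposite to input, |ω| = 4046.3299 rpm)

Stage 1 [59T→93T]: ω = 1878.0000×59/93 = 1191.4194 rpm, dir flips to −; running = −1191.4194
Stage 2 [84T→84T]: ω = 1191.4194×84/84 = 1191.4194 rpm, dir flips to +; running = +1191.4194
Stage 3 [84T→53T]: ω = 1191.4194×84/53 = 1888.2873 rpm, dir flips to −; running = −1888.2873
Stage 4 [60T→28T]: ω = 1888.2873×60/28 = 4046.3299 rpm, dir flips to +; running = +4046.3299
Stage 5 [70T→70T]: ω = 4046.3299×70/70 = 4046.3299 rpm, dir flips to −; running = −4046.3299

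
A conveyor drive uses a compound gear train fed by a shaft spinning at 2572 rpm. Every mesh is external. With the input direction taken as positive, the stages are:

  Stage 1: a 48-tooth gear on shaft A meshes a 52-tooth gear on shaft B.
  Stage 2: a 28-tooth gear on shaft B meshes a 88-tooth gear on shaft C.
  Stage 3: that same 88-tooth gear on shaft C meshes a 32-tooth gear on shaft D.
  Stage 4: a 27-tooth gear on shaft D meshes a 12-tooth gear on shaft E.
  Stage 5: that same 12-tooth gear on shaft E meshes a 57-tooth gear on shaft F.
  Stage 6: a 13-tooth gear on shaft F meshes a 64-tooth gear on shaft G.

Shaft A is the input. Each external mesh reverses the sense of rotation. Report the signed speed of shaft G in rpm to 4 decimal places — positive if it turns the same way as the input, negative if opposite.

+199.8799 rpm (same as input, |ω| = 199.8799 rpm)

Stage 1 [48T→52T]: ω = 2572.0000×48/52 = 2374.1538 rpm, dir flips to −; running = −2374.1538
Stage 2 [28T→88T]: ω = 2374.1538×28/88 = 755.4126 rpm, dir flips to +; running = +755.4126
Stage 3 [88T→32T]: ω = 755.4126×88/32 = 2077.3846 rpm, dir flips to −; running = −2077.3846
Stage 4 [27T→12T]: ω = 2077.3846×27/12 = 4674.1154 rpm, dir flips to +; running = +4674.1154
Stage 5 [12T→57T]: ω = 4674.1154×12/57 = 984.0243 rpm, dir flips to −; running = −984.0243
Stage 6 [13T→64T]: ω = 984.0243×13/64 = 199.8799 rpm, dir flips to +; running = +199.8799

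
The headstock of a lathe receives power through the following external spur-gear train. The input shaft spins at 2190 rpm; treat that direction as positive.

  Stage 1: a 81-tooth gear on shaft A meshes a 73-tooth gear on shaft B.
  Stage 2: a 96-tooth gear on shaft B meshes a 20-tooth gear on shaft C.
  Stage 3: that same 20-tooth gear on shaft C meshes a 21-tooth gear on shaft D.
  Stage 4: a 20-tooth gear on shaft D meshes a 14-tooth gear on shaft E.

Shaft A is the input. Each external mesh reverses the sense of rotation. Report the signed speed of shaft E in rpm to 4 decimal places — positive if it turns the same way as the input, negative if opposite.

+15869.3878 rpm (same as input, |ω| = 15869.3878 rpm)

Stage 1 [81T→73T]: ω = 2190.0000×81/73 = 2430.0000 rpm, dir flips to −; running = −2430.0000
Stage 2 [96T→20T]: ω = 2430.0000×96/20 = 11664.0000 rpm, dir flips to +; running = +11664.0000
Stage 3 [20T→21T]: ω = 11664.0000×20/21 = 11108.5714 rpm, dir flips to −; running = −11108.5714
Stage 4 [20T→14T]: ω = 11108.5714×20/14 = 15869.3878 rpm, dir flips to +; running = +15869.3878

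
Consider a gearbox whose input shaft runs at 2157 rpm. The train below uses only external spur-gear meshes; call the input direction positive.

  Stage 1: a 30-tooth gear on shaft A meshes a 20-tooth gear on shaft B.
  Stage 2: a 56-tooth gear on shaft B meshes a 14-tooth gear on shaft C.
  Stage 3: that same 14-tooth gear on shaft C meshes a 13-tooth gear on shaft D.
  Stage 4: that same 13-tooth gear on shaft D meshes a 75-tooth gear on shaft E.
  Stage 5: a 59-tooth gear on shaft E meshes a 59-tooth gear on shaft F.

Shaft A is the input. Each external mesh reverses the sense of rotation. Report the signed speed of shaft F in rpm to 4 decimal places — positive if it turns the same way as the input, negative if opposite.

-2415.8400 rpm (opposite to input, |ω| = 2415.8400 rpm)

Stage 1 [30T→20T]: ω = 2157.0000×30/20 = 3235.5000 rpm, dir flips to −; running = −3235.5000
Stage 2 [56T→14T]: ω = 3235.5000×56/14 = 12942.0000 rpm, dir flips to +; running = +12942.0000
Stage 3 [14T→13T]: ω = 12942.0000×14/13 = 13937.5385 rpm, dir flips to −; running = −13937.5385
Stage 4 [13T→75T]: ω = 13937.5385×13/75 = 2415.8400 rpm, dir flips to +; running = +2415.8400
Stage 5 [59T→59T]: ω = 2415.8400×59/59 = 2415.8400 rpm, dir flips to −; running = −2415.8400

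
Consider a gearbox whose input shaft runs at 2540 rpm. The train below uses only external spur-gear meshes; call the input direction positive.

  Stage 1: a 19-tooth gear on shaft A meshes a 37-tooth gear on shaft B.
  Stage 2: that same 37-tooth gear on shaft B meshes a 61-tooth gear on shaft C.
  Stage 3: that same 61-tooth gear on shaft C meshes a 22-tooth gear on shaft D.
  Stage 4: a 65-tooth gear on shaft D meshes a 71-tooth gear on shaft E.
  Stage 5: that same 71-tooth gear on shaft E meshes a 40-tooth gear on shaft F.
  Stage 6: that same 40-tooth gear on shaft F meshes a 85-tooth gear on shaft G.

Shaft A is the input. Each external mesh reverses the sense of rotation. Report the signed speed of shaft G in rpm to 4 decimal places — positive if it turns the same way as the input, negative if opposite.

+1677.4866 rpm (same as input, |ω| = 1677.4866 rpm)

Stage 1 [19T→37T]: ω = 2540.0000×19/37 = 1304.3243 rpm, dir flips to −; running = −1304.3243
Stage 2 [37T→61T]: ω = 1304.3243×37/61 = 791.1475 rpm, dir flips to +; running = +791.1475
Stage 3 [61T→22T]: ω = 791.1475×61/22 = 2193.6364 rpm, dir flips to −; running = −2193.6364
Stage 4 [65T→71T]: ω = 2193.6364×65/71 = 2008.2586 rpm, dir flips to +; running = +2008.2586
Stage 5 [71T→40T]: ω = 2008.2586×71/40 = 3564.6591 rpm, dir flips to −; running = −3564.6591
Stage 6 [40T→85T]: ω = 3564.6591×40/85 = 1677.4866 rpm, dir flips to +; running = +1677.4866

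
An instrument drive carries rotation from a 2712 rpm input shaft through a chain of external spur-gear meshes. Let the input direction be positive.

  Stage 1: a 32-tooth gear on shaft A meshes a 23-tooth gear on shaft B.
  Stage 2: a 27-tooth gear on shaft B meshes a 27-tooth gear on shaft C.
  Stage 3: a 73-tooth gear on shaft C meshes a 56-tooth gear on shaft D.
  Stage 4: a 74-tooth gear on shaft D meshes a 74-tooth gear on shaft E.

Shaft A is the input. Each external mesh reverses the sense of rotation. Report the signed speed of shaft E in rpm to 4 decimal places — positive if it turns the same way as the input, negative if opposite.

+4918.6584 rpm (same as input, |ω| = 4918.6584 rpm)

Stage 1 [32T→23T]: ω = 2712.0000×32/23 = 3773.2174 rpm, dir flips to −; running = −3773.2174
Stage 2 [27T→27T]: ω = 3773.2174×27/27 = 3773.2174 rpm, dir flips to +; running = +3773.2174
Stage 3 [73T→56T]: ω = 3773.2174×73/56 = 4918.6584 rpm, dir flips to −; running = −4918.6584
Stage 4 [74T→74T]: ω = 4918.6584×74/74 = 4918.6584 rpm, dir flips to +; running = +4918.6584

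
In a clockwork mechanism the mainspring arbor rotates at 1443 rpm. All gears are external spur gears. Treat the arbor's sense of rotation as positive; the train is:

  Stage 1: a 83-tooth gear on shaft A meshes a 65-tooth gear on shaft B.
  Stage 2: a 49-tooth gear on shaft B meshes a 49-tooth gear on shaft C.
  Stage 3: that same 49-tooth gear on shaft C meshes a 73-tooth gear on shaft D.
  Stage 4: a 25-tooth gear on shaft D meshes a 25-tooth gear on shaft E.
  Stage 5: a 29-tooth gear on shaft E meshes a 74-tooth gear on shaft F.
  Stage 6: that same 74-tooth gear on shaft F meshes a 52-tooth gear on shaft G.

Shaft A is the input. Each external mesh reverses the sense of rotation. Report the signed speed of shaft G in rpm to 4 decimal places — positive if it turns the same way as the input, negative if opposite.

Stage 1 [83T→65T]: ω = 1443.0000×83/65 = 1842.6000 rpm, dir flips to −; running = −1842.6000
Stage 2 [49T→49T]: ω = 1842.6000×49/49 = 1842.6000 rpm, dir flips to +; running = +1842.6000
Stage 3 [49T→73T]: ω = 1842.6000×49/73 = 1236.8137 rpm, dir flips to −; running = −1236.8137
Stage 4 [25T→25T]: ω = 1236.8137×25/25 = 1236.8137 rpm, dir flips to +; running = +1236.8137
Stage 5 [29T→74T]: ω = 1236.8137×29/74 = 484.6973 rpm, dir flips to −; running = −484.6973
Stage 6 [74T→52T]: ω = 484.6973×74/52 = 689.7615 rpm, dir flips to +; running = +689.7615

+689.7615 rpm (same as input, |ω| = 689.7615 rpm)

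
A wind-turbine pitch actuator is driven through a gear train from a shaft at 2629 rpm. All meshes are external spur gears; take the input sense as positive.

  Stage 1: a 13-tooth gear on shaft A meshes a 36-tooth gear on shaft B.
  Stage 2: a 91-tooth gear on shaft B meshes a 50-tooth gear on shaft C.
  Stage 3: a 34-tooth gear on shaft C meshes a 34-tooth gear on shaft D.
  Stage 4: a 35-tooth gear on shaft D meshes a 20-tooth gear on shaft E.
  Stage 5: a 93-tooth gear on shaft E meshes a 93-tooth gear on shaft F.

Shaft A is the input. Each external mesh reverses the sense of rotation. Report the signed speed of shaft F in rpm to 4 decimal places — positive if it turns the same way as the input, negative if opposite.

-3023.7151 rpm (opposite to input, |ω| = 3023.7151 rpm)

Stage 1 [13T→36T]: ω = 2629.0000×13/36 = 949.3611 rpm, dir flips to −; running = −949.3611
Stage 2 [91T→50T]: ω = 949.3611×91/50 = 1727.8372 rpm, dir flips to +; running = +1727.8372
Stage 3 [34T→34T]: ω = 1727.8372×34/34 = 1727.8372 rpm, dir flips to −; running = −1727.8372
Stage 4 [35T→20T]: ω = 1727.8372×35/20 = 3023.7151 rpm, dir flips to +; running = +3023.7151
Stage 5 [93T→93T]: ω = 3023.7151×93/93 = 3023.7151 rpm, dir flips to −; running = −3023.7151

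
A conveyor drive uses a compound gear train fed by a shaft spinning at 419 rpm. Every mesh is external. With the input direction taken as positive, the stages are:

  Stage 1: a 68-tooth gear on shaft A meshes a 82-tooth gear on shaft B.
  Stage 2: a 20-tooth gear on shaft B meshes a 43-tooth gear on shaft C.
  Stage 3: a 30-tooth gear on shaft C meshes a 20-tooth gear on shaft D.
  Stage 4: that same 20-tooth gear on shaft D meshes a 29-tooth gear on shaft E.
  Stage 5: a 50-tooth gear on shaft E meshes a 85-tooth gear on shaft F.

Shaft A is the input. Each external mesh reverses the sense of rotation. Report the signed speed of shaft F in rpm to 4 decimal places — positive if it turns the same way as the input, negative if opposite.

-98.3433 rpm (opposite to input, |ω| = 98.3433 rpm)

Stage 1 [68T→82T]: ω = 419.0000×68/82 = 347.4634 rpm, dir flips to −; running = −347.4634
Stage 2 [20T→43T]: ω = 347.4634×20/43 = 161.6109 rpm, dir flips to +; running = +161.6109
Stage 3 [30T→20T]: ω = 161.6109×30/20 = 242.4163 rpm, dir flips to −; running = −242.4163
Stage 4 [20T→29T]: ω = 242.4163×20/29 = 167.1837 rpm, dir flips to +; running = +167.1837
Stage 5 [50T→85T]: ω = 167.1837×50/85 = 98.3433 rpm, dir flips to −; running = −98.3433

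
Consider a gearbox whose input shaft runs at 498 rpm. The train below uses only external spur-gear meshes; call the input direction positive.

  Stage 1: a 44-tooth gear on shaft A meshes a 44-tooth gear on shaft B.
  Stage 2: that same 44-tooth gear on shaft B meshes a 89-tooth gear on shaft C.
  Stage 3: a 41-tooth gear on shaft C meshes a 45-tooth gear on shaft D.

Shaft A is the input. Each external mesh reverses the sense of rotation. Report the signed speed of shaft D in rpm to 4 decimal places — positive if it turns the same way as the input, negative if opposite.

Stage 1 [44T→44T]: ω = 498.0000×44/44 = 498.0000 rpm, dir flips to −; running = −498.0000
Stage 2 [44T→89T]: ω = 498.0000×44/89 = 246.2022 rpm, dir flips to +; running = +246.2022
Stage 3 [41T→45T]: ω = 246.2022×41/45 = 224.3176 rpm, dir flips to −; running = −224.3176

-224.3176 rpm (opposite to input, |ω| = 224.3176 rpm)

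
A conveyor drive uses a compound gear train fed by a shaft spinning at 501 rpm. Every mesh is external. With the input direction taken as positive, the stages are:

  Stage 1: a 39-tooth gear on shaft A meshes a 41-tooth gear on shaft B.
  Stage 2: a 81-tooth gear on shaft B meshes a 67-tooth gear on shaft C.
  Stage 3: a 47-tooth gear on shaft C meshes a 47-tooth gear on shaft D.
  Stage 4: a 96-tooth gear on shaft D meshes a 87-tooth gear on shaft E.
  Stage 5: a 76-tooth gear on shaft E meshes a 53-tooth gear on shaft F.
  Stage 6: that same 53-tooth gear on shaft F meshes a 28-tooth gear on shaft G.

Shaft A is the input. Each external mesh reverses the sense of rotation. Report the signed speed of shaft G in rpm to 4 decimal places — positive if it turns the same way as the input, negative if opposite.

Stage 1 [39T→41T]: ω = 501.0000×39/41 = 476.5610 rpm, dir flips to −; running = −476.5610
Stage 2 [81T→67T]: ω = 476.5610×81/67 = 576.1409 rpm, dir flips to +; running = +576.1409
Stage 3 [47T→47T]: ω = 576.1409×47/47 = 576.1409 rpm, dir flips to −; running = −576.1409
Stage 4 [96T→87T]: ω = 576.1409×96/87 = 635.7417 rpm, dir flips to +; running = +635.7417
Stage 5 [76T→53T]: ω = 635.7417×76/53 = 911.6296 rpm, dir flips to −; running = −911.6296
Stage 6 [53T→28T]: ω = 911.6296×53/28 = 1725.5845 rpm, dir flips to +; running = +1725.5845

+1725.5845 rpm (same as input, |ω| = 1725.5845 rpm)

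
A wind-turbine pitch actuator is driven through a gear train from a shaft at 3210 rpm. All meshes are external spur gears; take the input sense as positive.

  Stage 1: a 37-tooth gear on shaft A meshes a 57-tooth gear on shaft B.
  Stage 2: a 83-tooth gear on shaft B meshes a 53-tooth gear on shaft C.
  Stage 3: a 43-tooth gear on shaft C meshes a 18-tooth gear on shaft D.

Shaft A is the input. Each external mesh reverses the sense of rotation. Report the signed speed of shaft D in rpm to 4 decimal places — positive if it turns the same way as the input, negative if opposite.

-7795.2505 rpm (opposite to input, |ω| = 7795.2505 rpm)

Stage 1 [37T→57T]: ω = 3210.0000×37/57 = 2083.6842 rpm, dir flips to −; running = −2083.6842
Stage 2 [83T→53T]: ω = 2083.6842×83/53 = 3263.1281 rpm, dir flips to +; running = +3263.1281
Stage 3 [43T→18T]: ω = 3263.1281×43/18 = 7795.2505 rpm, dir flips to −; running = −7795.2505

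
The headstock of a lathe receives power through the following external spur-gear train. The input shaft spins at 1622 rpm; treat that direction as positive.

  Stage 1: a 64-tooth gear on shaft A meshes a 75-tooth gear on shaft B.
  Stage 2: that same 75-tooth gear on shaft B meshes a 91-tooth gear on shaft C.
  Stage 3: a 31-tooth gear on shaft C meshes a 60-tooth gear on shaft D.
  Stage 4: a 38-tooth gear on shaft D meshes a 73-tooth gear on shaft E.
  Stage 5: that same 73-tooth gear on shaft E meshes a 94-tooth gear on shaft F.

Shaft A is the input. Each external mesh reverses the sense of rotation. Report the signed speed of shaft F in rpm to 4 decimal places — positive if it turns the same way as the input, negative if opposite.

-238.2625 rpm (opposite to input, |ω| = 238.2625 rpm)

Stage 1 [64T→75T]: ω = 1622.0000×64/75 = 1384.1067 rpm, dir flips to −; running = −1384.1067
Stage 2 [75T→91T]: ω = 1384.1067×75/91 = 1140.7473 rpm, dir flips to +; running = +1140.7473
Stage 3 [31T→60T]: ω = 1140.7473×31/60 = 589.3861 rpm, dir flips to −; running = −589.3861
Stage 4 [38T→73T]: ω = 589.3861×38/73 = 306.8037 rpm, dir flips to +; running = +306.8037
Stage 5 [73T→94T]: ω = 306.8037×73/94 = 238.2625 rpm, dir flips to −; running = −238.2625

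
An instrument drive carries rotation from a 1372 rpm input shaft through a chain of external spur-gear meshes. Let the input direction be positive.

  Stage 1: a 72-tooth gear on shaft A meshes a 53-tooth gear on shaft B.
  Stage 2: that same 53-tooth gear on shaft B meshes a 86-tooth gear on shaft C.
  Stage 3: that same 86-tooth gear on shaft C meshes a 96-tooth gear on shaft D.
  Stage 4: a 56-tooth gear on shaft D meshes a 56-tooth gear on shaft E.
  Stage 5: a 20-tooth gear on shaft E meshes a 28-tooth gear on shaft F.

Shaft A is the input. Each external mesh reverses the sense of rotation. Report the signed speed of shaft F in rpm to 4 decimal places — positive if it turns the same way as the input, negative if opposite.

Stage 1 [72T→53T]: ω = 1372.0000×72/53 = 1863.8491 rpm, dir flips to −; running = −1863.8491
Stage 2 [53T→86T]: ω = 1863.8491×53/86 = 1148.6512 rpm, dir flips to +; running = +1148.6512
Stage 3 [86T→96T]: ω = 1148.6512×86/96 = 1029.0000 rpm, dir flips to −; running = −1029.0000
Stage 4 [56T→56T]: ω = 1029.0000×56/56 = 1029.0000 rpm, dir flips to +; running = +1029.0000
Stage 5 [20T→28T]: ω = 1029.0000×20/28 = 735.0000 rpm, dir flips to −; running = −735.0000

-735.0000 rpm (opposite to input, |ω| = 735.0000 rpm)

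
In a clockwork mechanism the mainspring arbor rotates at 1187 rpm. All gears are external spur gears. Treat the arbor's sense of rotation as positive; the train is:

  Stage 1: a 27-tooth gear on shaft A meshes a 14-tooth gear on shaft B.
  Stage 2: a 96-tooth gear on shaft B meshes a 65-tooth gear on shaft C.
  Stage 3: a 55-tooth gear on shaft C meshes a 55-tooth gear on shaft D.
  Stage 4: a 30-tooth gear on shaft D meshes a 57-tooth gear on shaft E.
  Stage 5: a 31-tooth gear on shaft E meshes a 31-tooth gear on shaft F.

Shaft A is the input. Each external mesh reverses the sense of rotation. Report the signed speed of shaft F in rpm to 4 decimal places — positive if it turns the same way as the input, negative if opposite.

Stage 1 [27T→14T]: ω = 1187.0000×27/14 = 2289.2143 rpm, dir flips to −; running = −2289.2143
Stage 2 [96T→65T]: ω = 2289.2143×96/65 = 3380.9934 rpm, dir flips to +; running = +3380.9934
Stage 3 [55T→55T]: ω = 3380.9934×55/55 = 3380.9934 rpm, dir flips to −; running = −3380.9934
Stage 4 [30T→57T]: ω = 3380.9934×30/57 = 1779.4702 rpm, dir flips to +; running = +1779.4702
Stage 5 [31T→31T]: ω = 1779.4702×31/31 = 1779.4702 rpm, dir flips to −; running = −1779.4702

-1779.4702 rpm (opposite to input, |ω| = 1779.4702 rpm)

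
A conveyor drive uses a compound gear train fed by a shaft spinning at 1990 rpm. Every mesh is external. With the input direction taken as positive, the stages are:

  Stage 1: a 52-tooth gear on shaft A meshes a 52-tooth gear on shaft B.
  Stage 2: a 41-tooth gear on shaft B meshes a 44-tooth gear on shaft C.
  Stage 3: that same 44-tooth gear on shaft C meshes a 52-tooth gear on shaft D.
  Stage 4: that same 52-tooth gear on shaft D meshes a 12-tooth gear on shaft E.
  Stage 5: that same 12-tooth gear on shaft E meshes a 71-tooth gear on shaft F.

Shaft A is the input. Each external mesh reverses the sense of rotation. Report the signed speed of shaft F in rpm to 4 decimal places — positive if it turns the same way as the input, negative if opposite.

Stage 1 [52T→52T]: ω = 1990.0000×52/52 = 1990.0000 rpm, dir flips to −; running = −1990.0000
Stage 2 [41T→44T]: ω = 1990.0000×41/44 = 1854.3182 rpm, dir flips to +; running = +1854.3182
Stage 3 [44T→52T]: ω = 1854.3182×44/52 = 1569.0385 rpm, dir flips to −; running = −1569.0385
Stage 4 [52T→12T]: ω = 1569.0385×52/12 = 6799.1667 rpm, dir flips to +; running = +6799.1667
Stage 5 [12T→71T]: ω = 6799.1667×12/71 = 1149.1549 rpm, dir flips to −; running = −1149.1549

-1149.1549 rpm (opposite to input, |ω| = 1149.1549 rpm)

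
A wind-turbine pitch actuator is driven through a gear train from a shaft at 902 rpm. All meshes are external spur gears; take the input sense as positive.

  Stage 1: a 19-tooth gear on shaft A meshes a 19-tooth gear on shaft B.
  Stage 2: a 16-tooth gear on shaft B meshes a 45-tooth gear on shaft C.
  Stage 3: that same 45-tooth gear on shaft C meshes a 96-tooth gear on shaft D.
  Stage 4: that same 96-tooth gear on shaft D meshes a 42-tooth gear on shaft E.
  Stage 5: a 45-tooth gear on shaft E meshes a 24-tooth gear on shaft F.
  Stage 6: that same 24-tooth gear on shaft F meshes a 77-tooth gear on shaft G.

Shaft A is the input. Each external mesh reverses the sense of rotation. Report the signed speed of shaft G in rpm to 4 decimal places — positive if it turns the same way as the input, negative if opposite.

Stage 1 [19T→19T]: ω = 902.0000×19/19 = 902.0000 rpm, dir flips to −; running = −902.0000
Stage 2 [16T→45T]: ω = 902.0000×16/45 = 320.7111 rpm, dir flips to +; running = +320.7111
Stage 3 [45T→96T]: ω = 320.7111×45/96 = 150.3333 rpm, dir flips to −; running = −150.3333
Stage 4 [96T→42T]: ω = 150.3333×96/42 = 343.6190 rpm, dir flips to +; running = +343.6190
Stage 5 [45T→24T]: ω = 343.6190×45/24 = 644.2857 rpm, dir flips to −; running = −644.2857
Stage 6 [24T→77T]: ω = 644.2857×24/77 = 200.8163 rpm, dir flips to +; running = +200.8163

+200.8163 rpm (same as input, |ω| = 200.8163 rpm)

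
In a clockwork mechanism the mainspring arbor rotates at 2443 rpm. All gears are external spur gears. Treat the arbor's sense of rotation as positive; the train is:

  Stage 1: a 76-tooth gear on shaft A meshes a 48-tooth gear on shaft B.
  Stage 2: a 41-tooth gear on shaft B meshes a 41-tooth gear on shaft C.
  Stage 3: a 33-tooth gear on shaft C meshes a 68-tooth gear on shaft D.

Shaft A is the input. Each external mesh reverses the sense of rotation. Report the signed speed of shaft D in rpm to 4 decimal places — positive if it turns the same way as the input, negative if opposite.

-1877.1581 rpm (opposite to input, |ω| = 1877.1581 rpm)

Stage 1 [76T→48T]: ω = 2443.0000×76/48 = 3868.0833 rpm, dir flips to −; running = −3868.0833
Stage 2 [41T→41T]: ω = 3868.0833×41/41 = 3868.0833 rpm, dir flips to +; running = +3868.0833
Stage 3 [33T→68T]: ω = 3868.0833×33/68 = 1877.1581 rpm, dir flips to −; running = −1877.1581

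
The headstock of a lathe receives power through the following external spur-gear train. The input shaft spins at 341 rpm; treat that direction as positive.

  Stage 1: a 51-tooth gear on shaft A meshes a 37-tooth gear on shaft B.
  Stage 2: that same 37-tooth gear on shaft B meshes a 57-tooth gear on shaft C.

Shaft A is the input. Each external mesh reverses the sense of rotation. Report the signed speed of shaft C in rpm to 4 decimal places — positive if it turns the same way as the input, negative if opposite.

Stage 1 [51T→37T]: ω = 341.0000×51/37 = 470.0270 rpm, dir flips to −; running = −470.0270
Stage 2 [37T→57T]: ω = 470.0270×37/57 = 305.1053 rpm, dir flips to +; running = +305.1053

+305.1053 rpm (same as input, |ω| = 305.1053 rpm)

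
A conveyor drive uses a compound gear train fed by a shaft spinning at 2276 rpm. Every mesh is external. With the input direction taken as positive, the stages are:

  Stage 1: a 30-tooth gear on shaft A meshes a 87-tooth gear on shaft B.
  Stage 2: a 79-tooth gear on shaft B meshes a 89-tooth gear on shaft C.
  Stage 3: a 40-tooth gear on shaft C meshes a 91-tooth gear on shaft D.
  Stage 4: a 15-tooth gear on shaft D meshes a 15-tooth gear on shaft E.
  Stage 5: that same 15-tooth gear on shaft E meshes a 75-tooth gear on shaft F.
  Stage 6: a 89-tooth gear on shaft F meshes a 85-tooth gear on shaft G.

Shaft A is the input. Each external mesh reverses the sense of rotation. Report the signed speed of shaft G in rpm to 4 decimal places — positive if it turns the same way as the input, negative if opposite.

Stage 1 [30T→87T]: ω = 2276.0000×30/87 = 784.8276 rpm, dir flips to −; running = −784.8276
Stage 2 [79T→89T]: ω = 784.8276×79/89 = 696.6447 rpm, dir flips to +; running = +696.6447
Stage 3 [40T→91T]: ω = 696.6447×40/91 = 306.2175 rpm, dir flips to −; running = −306.2175
Stage 4 [15T→15T]: ω = 306.2175×15/15 = 306.2175 rpm, dir flips to +; running = +306.2175
Stage 5 [15T→75T]: ω = 306.2175×15/75 = 61.2435 rpm, dir flips to −; running = −61.2435
Stage 6 [89T→85T]: ω = 61.2435×89/85 = 64.1255 rpm, dir flips to +; running = +64.1255

+64.1255 rpm (same as input, |ω| = 64.1255 rpm)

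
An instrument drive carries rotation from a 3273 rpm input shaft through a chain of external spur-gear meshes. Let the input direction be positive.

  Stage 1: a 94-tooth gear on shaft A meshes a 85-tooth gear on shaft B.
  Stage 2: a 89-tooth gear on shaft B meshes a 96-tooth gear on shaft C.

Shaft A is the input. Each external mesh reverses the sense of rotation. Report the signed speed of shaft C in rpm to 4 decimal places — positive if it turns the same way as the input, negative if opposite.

+3355.6272 rpm (same as input, |ω| = 3355.6272 rpm)

Stage 1 [94T→85T]: ω = 3273.0000×94/85 = 3619.5529 rpm, dir flips to −; running = −3619.5529
Stage 2 [89T→96T]: ω = 3619.5529×89/96 = 3355.6272 rpm, dir flips to +; running = +3355.6272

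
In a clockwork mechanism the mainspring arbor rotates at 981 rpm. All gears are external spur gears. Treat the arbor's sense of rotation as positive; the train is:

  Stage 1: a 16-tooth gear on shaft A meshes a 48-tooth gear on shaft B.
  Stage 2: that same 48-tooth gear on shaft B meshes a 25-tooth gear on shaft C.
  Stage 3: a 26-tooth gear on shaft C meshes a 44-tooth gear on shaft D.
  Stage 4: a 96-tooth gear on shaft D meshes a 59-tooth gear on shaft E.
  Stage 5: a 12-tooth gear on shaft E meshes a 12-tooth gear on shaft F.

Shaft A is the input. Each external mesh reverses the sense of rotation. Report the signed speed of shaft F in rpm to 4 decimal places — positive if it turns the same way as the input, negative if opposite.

Stage 1 [16T→48T]: ω = 981.0000×16/48 = 327.0000 rpm, dir flips to −; running = −327.0000
Stage 2 [48T→25T]: ω = 327.0000×48/25 = 627.8400 rpm, dir flips to +; running = +627.8400
Stage 3 [26T→44T]: ω = 627.8400×26/44 = 370.9964 rpm, dir flips to −; running = −370.9964
Stage 4 [96T→59T]: ω = 370.9964×96/59 = 603.6551 rpm, dir flips to +; running = +603.6551
Stage 5 [12T→12T]: ω = 603.6551×12/12 = 603.6551 rpm, dir flips to −; running = −603.6551

-603.6551 rpm (opposite to input, |ω| = 603.6551 rpm)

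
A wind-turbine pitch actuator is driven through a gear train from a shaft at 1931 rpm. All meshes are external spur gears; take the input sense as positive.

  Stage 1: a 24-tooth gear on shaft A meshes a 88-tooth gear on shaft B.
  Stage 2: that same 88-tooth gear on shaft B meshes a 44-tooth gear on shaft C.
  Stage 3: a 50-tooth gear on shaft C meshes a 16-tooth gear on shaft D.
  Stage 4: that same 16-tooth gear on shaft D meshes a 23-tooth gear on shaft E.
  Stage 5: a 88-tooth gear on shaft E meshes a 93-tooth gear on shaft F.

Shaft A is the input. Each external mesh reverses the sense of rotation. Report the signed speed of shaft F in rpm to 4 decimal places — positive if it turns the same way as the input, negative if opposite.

Stage 1 [24T→88T]: ω = 1931.0000×24/88 = 526.6364 rpm, dir flips to −; running = −526.6364
Stage 2 [88T→44T]: ω = 526.6364×88/44 = 1053.2727 rpm, dir flips to +; running = +1053.2727
Stage 3 [50T→16T]: ω = 1053.2727×50/16 = 3291.4773 rpm, dir flips to −; running = −3291.4773
Stage 4 [16T→23T]: ω = 3291.4773×16/23 = 2289.7233 rpm, dir flips to +; running = +2289.7233
Stage 5 [88T→93T]: ω = 2289.7233×88/93 = 2166.6199 rpm, dir flips to −; running = −2166.6199

-2166.6199 rpm (opposite to input, |ω| = 2166.6199 rpm)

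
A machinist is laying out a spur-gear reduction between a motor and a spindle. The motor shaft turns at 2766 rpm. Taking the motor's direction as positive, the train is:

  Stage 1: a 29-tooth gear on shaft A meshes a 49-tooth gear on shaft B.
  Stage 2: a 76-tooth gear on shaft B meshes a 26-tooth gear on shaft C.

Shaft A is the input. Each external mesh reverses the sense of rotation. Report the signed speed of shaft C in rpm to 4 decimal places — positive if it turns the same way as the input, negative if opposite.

Stage 1 [29T→49T]: ω = 2766.0000×29/49 = 1637.0204 rpm, dir flips to −; running = −1637.0204
Stage 2 [76T→26T]: ω = 1637.0204×76/26 = 4785.1366 rpm, dir flips to +; running = +4785.1366

+4785.1366 rpm (same as input, |ω| = 4785.1366 rpm)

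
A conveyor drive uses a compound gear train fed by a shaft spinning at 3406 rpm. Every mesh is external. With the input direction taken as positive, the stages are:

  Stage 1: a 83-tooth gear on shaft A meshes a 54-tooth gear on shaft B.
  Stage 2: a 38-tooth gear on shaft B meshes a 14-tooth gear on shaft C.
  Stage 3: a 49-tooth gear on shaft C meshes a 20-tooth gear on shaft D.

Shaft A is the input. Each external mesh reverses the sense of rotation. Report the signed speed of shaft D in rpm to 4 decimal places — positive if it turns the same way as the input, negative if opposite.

-34813.7352 rpm (opposite to input, |ω| = 34813.7352 rpm)

Stage 1 [83T→54T]: ω = 3406.0000×83/54 = 5235.1481 rpm, dir flips to −; running = −5235.1481
Stage 2 [38T→14T]: ω = 5235.1481×38/14 = 14209.6878 rpm, dir flips to +; running = +14209.6878
Stage 3 [49T→20T]: ω = 14209.6878×49/20 = 34813.7352 rpm, dir flips to −; running = −34813.7352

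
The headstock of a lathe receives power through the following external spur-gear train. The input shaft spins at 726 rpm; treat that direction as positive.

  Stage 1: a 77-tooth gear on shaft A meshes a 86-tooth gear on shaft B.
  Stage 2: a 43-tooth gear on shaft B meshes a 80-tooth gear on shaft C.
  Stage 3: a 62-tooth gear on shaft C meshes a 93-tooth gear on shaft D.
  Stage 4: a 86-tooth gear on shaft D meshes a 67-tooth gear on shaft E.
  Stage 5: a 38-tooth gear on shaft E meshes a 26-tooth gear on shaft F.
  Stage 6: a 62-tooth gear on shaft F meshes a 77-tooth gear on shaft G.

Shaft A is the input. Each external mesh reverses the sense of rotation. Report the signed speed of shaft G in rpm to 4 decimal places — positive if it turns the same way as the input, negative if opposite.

Stage 1 [77T→86T]: ω = 726.0000×77/86 = 650.0233 rpm, dir flips to −; running = −650.0233
Stage 2 [43T→80T]: ω = 650.0233×43/80 = 349.3875 rpm, dir flips to +; running = +349.3875
Stage 3 [62T→93T]: ω = 349.3875×62/93 = 232.9250 rpm, dir flips to −; running = −232.9250
Stage 4 [86T→67T]: ω = 232.9250×86/67 = 298.9784 rpm, dir flips to +; running = +298.9784
Stage 5 [38T→26T]: ω = 298.9784×38/26 = 436.9684 rpm, dir flips to −; running = −436.9684
Stage 6 [62T→77T]: ω = 436.9684×62/77 = 351.8447 rpm, dir flips to +; running = +351.8447

+351.8447 rpm (same as input, |ω| = 351.8447 rpm)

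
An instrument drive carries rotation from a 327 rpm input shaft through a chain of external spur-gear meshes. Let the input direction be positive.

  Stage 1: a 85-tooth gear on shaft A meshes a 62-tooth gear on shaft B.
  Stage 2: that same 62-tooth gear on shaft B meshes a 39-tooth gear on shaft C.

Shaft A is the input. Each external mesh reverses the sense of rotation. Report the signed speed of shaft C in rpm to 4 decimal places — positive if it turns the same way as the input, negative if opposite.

+712.6923 rpm (same as input, |ω| = 712.6923 rpm)

Stage 1 [85T→62T]: ω = 327.0000×85/62 = 448.3065 rpm, dir flips to −; running = −448.3065
Stage 2 [62T→39T]: ω = 448.3065×62/39 = 712.6923 rpm, dir flips to +; running = +712.6923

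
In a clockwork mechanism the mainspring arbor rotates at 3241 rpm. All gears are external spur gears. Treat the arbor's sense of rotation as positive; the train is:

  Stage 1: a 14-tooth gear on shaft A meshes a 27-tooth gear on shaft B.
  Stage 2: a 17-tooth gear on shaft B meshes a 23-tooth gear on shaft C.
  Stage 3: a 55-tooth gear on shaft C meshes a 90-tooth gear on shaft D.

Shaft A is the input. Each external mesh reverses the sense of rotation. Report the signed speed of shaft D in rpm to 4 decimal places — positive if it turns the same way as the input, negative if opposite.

Stage 1 [14T→27T]: ω = 3241.0000×14/27 = 1680.5185 rpm, dir flips to −; running = −1680.5185
Stage 2 [17T→23T]: ω = 1680.5185×17/23 = 1242.1224 rpm, dir flips to +; running = +1242.1224
Stage 3 [55T→90T]: ω = 1242.1224×55/90 = 759.0748 rpm, dir flips to −; running = −759.0748

-759.0748 rpm (opposite to input, |ω| = 759.0748 rpm)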